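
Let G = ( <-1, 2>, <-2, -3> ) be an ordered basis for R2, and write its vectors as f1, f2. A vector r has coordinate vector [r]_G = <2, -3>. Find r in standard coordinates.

r = M [r]_G, where M has columns f1, f2.
Carrying out the matrix-vector product, r = <4, 13>.

<4, 13>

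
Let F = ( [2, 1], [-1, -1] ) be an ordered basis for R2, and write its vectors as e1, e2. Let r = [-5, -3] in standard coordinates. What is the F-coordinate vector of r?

[r]_F is the unique c with M c = r, where M has columns e1, e2.
System: 2c_1 - c_2 = -5, c_1 - c_2 = -3; solving gives c_1 = -2, c_2 = 1.
Check: -2e1 + e2 = [-5, -3].

[-2, 1]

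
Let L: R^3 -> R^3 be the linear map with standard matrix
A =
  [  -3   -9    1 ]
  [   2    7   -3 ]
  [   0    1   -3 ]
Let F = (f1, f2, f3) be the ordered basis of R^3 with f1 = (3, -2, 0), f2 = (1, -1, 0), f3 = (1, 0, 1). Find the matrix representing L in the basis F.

[[3, 2, 0], [2, 1, 1], [-2, -1, -3]]

Let P have columns f1, ..., f3. Then [L]_F = P^(-1) A P.
Here det P = -1, so P^(-1) is integer; computing A P first and then P^(-1)(A P) gives [[3, 2, 0], [2, 1, 1], [-2, -1, -3]].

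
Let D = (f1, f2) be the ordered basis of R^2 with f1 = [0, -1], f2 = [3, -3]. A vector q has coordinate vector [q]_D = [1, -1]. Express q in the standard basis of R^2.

The coordinates say q = f1 - f2; adding the scaled basis vectors gives [-3, 2].

[-3, 2]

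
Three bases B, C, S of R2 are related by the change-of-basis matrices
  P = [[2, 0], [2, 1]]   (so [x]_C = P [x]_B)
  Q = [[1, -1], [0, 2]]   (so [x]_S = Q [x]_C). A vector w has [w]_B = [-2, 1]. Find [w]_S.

Apply P to get C-coordinates [-4, -3], then Q to get S-coordinates.
The result is [w]_S = [-1, -6].

[-1, -6]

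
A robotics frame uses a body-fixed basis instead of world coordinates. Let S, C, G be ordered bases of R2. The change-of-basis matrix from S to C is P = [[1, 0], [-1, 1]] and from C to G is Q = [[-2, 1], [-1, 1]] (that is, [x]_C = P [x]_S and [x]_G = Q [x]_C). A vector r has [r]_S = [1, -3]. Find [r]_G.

[-6, -5]

Apply P to get C-coordinates [1, -4], then Q to get G-coordinates.
The result is [r]_G = [-6, -5].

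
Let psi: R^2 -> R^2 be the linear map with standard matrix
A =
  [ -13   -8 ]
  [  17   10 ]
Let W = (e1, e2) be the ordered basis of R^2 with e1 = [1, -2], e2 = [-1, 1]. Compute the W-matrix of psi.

Let P have columns e1, e2. Then [psi]_W = P^(-1) A P.
Here det P = -1, so P^(-1) is integer; computing A P first and then P^(-1)(A P) gives [[0, 2], [-3, -3]].

[[0, 2], [-3, -3]]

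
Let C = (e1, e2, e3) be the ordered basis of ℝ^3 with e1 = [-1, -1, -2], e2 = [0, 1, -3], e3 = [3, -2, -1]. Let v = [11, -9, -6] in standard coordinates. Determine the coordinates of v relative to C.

[1, 0, 4]

We seek scalars with c_1 e1 + ... + c_3 e3 = v; equivalently solve M c = v where the columns of M are e1, ..., e3.
Solving this 3x3 system gives c = (1, 0, 4).
Check: e1 + 0·e2 + 4e3 = [11, -9, -6].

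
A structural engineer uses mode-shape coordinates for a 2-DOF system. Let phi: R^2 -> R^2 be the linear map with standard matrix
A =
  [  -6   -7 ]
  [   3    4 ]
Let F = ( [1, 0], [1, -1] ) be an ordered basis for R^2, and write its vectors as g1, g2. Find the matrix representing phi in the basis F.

[[-3, 0], [-3, 1]]

With P the matrix whose columns are g1, g2, [phi]_F = P^(-1) A P.
Column by column: phi(g1) = A g1 = [-6, 3]; its F-coordinates [-3, -3] give column 1.
Continuing for each basis vector yields [phi]_F = [[-3, 0], [-3, 1]].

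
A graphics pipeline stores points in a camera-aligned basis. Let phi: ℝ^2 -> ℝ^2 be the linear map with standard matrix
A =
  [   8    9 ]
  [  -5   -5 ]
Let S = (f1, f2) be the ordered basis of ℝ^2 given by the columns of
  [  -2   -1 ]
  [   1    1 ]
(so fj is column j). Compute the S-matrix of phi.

The j-th column of [phi]_S is [phi(fj)]_S.
phi(f1) = A f1 = [-7, 5] = 2f1 + 3f2, so column 1 is [2, 3].
Repeating for f2 and assembling the columns gives [[2, -1], [3, 1]].

[[2, -1], [3, 1]]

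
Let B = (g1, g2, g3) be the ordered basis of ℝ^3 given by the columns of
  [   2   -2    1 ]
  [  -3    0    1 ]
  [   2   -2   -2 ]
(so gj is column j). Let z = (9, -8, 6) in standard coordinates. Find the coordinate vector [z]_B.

Write z = c_1 g1 + ... + c_3 g3 and solve for the c_i.
Solving this 3x3 system gives c = (3, -1, 1).
Check: 3g1 - g2 + g3 = (9, -8, 6).

(3, -1, 1)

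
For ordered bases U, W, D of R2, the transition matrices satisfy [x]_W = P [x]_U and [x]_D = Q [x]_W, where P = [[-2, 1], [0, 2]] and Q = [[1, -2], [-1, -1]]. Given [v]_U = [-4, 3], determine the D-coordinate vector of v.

First [v]_W = P [v]_U = [11, 6].
Then [v]_D = Q [v]_W = [-1, -17].

[-1, -17]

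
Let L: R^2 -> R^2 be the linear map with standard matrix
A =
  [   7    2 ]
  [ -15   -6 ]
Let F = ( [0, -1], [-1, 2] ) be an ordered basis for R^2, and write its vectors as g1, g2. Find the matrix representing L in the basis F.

[[-2, 3], [2, 3]]

The j-th column of [L]_F is [L(gj)]_F.
L(g1) = A g1 = [-2, 6] = -2g1 + 2g2, so column 1 is [-2, 2].
Repeating for g2 and assembling the columns gives [[-2, 3], [2, 3]].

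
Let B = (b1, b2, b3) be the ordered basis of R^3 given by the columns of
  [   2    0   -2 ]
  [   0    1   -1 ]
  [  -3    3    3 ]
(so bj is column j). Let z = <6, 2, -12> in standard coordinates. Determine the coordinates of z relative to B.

<0, -1, -3>

[z]_B is the unique c with M c = z, where M has columns b1, ..., b3.
Gaussian elimination on [M | z] yields c = (0, -1, -3).
Check: 0·b1 - b2 - 3b3 = <6, 2, -12>.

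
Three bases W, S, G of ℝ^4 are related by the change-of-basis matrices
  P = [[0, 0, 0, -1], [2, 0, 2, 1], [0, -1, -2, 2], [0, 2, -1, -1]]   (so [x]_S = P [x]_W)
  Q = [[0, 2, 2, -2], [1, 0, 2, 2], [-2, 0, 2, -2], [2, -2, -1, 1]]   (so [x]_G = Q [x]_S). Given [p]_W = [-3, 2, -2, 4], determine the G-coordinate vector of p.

[4, 20, 24, -4]

First [p]_S = P [p]_W = [-4, -6, 10, 2].
Then [p]_G = Q [p]_S = [4, 20, 24, -4].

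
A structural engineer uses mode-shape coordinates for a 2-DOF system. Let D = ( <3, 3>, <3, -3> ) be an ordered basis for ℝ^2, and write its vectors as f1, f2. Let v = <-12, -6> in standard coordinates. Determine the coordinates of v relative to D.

<-3, -1>

[v]_D is the unique c with M c = v, where M has columns f1, f2.
System: 3c_1 + 3c_2 = -12, 3c_1 - 3c_2 = -6; solving gives c_1 = -3, c_2 = -1.
Check: -3f1 - f2 = <-12, -6>.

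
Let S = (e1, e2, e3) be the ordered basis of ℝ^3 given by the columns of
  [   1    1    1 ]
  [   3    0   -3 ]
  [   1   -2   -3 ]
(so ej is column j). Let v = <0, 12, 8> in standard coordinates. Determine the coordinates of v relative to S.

<2, 0, -2>

We seek scalars with c_1 e1 + ... + c_3 e3 = v; equivalently solve M c = v where the columns of M are e1, ..., e3.
Solving this 3x3 system gives c = (2, 0, -2).
Check: 2e1 + 0·e2 - 2e3 = <0, 12, 8>.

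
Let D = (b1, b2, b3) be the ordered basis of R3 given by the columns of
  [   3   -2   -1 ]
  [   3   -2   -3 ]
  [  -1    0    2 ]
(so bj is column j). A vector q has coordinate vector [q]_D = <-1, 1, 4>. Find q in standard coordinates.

By definition q = -b1 + b2 + 4b3.
Summing componentwise gives <-9, -17, 9>.

<-9, -17, 9>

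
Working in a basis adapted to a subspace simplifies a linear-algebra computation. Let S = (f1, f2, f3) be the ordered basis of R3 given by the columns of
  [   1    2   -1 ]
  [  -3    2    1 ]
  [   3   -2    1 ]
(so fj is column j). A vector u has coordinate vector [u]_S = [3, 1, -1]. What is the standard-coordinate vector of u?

The coordinates say u = 3f1 + f2 - f3; adding the scaled basis vectors gives [6, -8, 6].

[6, -8, 6]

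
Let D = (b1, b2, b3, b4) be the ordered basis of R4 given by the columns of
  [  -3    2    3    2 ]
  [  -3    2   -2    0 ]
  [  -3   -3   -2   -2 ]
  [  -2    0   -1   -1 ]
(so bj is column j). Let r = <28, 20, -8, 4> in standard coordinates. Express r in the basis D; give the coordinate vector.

<-4, 4, 0, 4>

We seek scalars with c_1 b1 + ... + c_4 b4 = r; equivalently solve M c = r where the columns of M are b1, ..., b4.
Gaussian elimination on [M | r] yields c = (-4, 4, 0, 4).
Check: -4b1 + 4b2 + 0·b3 + 4b4 = <28, 20, -8, 4>.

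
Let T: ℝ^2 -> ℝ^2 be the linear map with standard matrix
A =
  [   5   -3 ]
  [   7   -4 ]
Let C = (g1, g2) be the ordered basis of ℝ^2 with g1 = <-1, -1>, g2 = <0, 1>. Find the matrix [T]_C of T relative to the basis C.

[[2, 3], [-1, -1]]

Let P have columns g1, g2. Then [T]_C = P^(-1) A P.
Here det P = -1, so P^(-1) is integer; computing A P first and then P^(-1)(A P) gives [[2, 3], [-1, -1]].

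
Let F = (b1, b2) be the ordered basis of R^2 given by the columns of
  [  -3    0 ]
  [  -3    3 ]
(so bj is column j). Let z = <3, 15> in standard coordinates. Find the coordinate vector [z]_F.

<-1, 4>

We seek scalars with c_1 b1 + c_2 b2 = z; equivalently solve M c = z where the columns of M are b1, b2.
System: -3c_1 + 0c_2 = 3, -3c_1 + 3c_2 = 15; solving gives c_1 = -1, c_2 = 4.
Check: -b1 + 4b2 = <3, 15>.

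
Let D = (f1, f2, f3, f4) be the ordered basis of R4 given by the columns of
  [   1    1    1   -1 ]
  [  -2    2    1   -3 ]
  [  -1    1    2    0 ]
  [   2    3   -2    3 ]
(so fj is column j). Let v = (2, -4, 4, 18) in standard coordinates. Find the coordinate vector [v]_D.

We seek scalars with c_1 f1 + ... + c_4 f4 = v; equivalently solve M c = v where the columns of M are f1, ..., f4.
Gaussian elimination on [M | v] yields c = (1, 3, 1, 3).
Check: f1 + 3f2 + f3 + 3f4 = (2, -4, 4, 18).

(1, 3, 1, 3)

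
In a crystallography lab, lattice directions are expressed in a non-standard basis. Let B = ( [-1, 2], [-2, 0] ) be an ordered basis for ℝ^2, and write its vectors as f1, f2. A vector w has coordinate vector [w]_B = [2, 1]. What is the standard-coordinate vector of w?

By definition w = 2f1 + f2.
Summing componentwise gives [-4, 4].

[-4, 4]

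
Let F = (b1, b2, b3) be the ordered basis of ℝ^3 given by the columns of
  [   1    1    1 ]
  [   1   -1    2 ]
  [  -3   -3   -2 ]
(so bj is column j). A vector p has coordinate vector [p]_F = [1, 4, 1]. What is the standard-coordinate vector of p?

By definition p = b1 + 4b2 + b3.
Summing componentwise gives [6, -1, -17].

[6, -1, -17]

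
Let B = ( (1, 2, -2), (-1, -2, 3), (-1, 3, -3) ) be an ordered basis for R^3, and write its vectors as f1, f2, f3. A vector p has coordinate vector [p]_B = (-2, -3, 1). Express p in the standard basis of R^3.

The coordinates say p = -2f1 - 3f2 + f3; adding the scaled basis vectors gives (0, 5, -8).

(0, 5, -8)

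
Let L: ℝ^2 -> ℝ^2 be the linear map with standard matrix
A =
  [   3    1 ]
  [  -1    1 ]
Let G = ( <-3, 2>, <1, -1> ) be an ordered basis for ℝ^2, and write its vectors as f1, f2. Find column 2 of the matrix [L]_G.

<0, 2>

Compute L(f2) = A f2 = <2, -2> in standard coordinates.
Then write this in G-coordinates: solve for y in y_1 f1 + y_2 f2 = <2, -2>.
This gives y = <0, 2>, which is column 2 of [L]_G.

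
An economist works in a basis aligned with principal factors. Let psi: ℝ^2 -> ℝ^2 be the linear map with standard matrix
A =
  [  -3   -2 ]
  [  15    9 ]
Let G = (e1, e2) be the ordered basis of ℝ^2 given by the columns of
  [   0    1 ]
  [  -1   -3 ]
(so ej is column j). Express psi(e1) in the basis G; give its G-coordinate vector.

<3, 2>

Column 1 of [psi]_G is the G-coordinate vector of psi(e1).
In standard coordinates psi(e1) = A e1 = <2, -9>.
Converting to G: <2, -9> = 3e1 + 2e2, so the coordinate vector is <3, 2>.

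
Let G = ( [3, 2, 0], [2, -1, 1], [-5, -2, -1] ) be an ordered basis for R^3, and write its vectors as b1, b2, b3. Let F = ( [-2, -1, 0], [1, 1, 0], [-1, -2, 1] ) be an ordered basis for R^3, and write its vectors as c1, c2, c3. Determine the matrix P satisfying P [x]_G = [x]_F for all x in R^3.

Column j of P is [bj]_F, since P maps G-coordinates to F-coordinates.
Expressing b1 in F: b1 = -c1 + c2 + 0·c3, so column 1 of P is [-1, 1, 0].
Doing the same for each bj gives P = [[-1, -2, 2], [1, -1, -2], [0, 1, -1]].

[[-1, -2, 2], [1, -1, -2], [0, 1, -1]]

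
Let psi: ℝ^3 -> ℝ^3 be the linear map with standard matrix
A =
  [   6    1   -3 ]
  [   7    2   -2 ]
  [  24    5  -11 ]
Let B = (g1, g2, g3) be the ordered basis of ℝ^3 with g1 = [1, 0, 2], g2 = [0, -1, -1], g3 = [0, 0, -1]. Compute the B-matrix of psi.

The j-th column of [psi]_B is [psi(gj)]_B.
psi(g1) = A g1 = [0, 3, 2] = 0·g1 - 3g2 + g3, so column 1 is [0, -3, 1].
Repeating for g2, g3 and assembling the columns gives [[0, 2, 3], [-3, 0, -2], [1, -2, -3]].

[[0, 2, 3], [-3, 0, -2], [1, -2, -3]]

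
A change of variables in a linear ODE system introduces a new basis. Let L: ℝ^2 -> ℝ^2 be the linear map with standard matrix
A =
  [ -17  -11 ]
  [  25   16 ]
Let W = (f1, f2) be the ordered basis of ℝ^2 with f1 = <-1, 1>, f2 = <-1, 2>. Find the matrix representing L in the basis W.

Let P have columns f1, f2. Then [L]_W = P^(-1) A P.
Here det P = -1, so P^(-1) is integer; computing A P first and then P^(-1)(A P) gives [[-3, 3], [-3, 2]].

[[-3, 3], [-3, 2]]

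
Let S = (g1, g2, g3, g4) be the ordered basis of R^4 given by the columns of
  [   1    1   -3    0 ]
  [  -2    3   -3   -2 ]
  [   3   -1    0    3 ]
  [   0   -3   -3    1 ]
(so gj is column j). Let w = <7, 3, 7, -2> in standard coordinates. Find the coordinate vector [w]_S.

<2, 2, -1, 1>

[w]_S is the unique c with M c = w, where M has columns g1, ..., g4.
Gaussian elimination on [M | w] yields c = (2, 2, -1, 1).
Check: 2g1 + 2g2 - g3 + g4 = <7, 3, 7, -2>.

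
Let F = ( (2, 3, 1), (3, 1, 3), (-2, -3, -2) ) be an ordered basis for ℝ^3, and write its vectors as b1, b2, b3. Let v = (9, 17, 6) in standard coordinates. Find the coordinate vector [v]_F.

Write v = c_1 b1 + ... + c_3 b3 and solve for the c_i.
Row-reducing the augmented matrix [M | v] gives c = (3, -1, -3).
Check: 3b1 - b2 - 3b3 = (9, 17, 6).

(3, -1, -3)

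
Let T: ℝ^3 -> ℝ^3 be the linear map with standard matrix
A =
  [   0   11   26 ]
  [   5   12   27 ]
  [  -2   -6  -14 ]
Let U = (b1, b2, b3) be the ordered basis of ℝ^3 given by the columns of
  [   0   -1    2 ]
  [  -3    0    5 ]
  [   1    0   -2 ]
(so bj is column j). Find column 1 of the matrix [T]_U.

Compute T(b1) = A b1 = [-7, -9, 4] in standard coordinates.
Then write this in U-coordinates: solve for y in y_1 b1 + ... + y_3 b3 = [-7, -9, 4].
This gives y = [-2, 1, -3], which is column 1 of [T]_U.

[-2, 1, -3]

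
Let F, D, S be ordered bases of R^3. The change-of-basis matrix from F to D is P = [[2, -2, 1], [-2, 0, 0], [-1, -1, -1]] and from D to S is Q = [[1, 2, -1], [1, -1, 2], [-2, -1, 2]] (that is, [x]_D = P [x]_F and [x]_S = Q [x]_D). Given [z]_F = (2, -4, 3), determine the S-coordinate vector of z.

First [z]_D = P [z]_F = (15, -4, -1).
Then [z]_S = Q [z]_D = (8, 17, -28).

(8, 17, -28)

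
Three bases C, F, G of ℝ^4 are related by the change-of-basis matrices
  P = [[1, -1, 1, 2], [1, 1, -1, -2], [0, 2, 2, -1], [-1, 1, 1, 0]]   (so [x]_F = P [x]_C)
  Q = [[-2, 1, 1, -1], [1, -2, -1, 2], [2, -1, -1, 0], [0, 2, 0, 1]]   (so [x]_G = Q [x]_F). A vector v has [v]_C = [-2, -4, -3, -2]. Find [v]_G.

[4, -5, 1, -3]

Apply P to get F-coordinates [-5, 1, -12, -5], then Q to get G-coordinates.
The result is [v]_G = [4, -5, 1, -3].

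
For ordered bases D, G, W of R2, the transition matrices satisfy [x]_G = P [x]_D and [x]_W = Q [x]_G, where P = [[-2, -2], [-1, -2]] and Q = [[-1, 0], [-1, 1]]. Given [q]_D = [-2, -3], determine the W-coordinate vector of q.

Composing the changes, [q]_W = Q P [q]_D.
Q P = [[2, 2], [1, 0]]; applying this to [-2, -3] gives [-10, -2].

[-10, -2]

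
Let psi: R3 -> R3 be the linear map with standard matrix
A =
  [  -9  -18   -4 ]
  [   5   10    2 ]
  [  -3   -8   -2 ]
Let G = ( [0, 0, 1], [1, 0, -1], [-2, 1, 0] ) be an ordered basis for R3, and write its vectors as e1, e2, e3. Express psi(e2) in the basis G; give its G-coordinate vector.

Compute psi(e2) = A e2 = [-5, 3, -1] in standard coordinates.
Then write this in G-coordinates: solve for y in y_1 e1 + ... + y_3 e3 = [-5, 3, -1].
This gives y = [0, 1, 3], which is column 2 of [psi]_G.

[0, 1, 3]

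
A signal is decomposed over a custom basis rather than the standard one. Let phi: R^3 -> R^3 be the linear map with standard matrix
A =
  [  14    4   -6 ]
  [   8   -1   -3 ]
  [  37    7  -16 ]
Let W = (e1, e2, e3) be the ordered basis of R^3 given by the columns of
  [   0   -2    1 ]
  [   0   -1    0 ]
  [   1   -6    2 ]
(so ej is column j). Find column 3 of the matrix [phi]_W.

<-3, -2, -2>

Column 3 of [phi]_W is the W-coordinate vector of phi(e3).
In standard coordinates phi(e3) = A e3 = <2, 2, 5>.
Converting to W: <2, 2, 5> = -3e1 - 2e2 - 2e3, so the coordinate vector is <-3, -2, -2>.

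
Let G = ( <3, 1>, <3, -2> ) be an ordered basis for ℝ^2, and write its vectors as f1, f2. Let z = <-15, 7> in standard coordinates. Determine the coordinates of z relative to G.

<-1, -4>

Write z = c_1 f1 + c_2 f2 and solve for the c_i.
System: 3c_1 + 3c_2 = -15, c_1 - 2c_2 = 7; solving gives c_1 = -1, c_2 = -4.
Check: -f1 - 4f2 = <-15, 7>.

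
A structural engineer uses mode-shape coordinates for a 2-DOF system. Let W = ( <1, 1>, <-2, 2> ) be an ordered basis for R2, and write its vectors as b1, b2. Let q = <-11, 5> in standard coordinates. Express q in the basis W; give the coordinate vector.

Write q = c_1 b1 + c_2 b2 and solve for the c_i.
System: c_1 - 2c_2 = -11, c_1 + 2c_2 = 5; solving gives c_1 = -3, c_2 = 4.
Check: -3b1 + 4b2 = <-11, 5>.

<-3, 4>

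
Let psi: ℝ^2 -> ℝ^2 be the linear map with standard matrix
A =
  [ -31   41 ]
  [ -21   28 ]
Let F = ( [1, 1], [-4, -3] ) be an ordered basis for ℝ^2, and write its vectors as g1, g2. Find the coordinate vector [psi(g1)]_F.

[-2, -3]

Column 1 of [psi]_F is the F-coordinate vector of psi(g1).
In standard coordinates psi(g1) = A g1 = [10, 7].
Converting to F: [10, 7] = -2g1 - 3g2, so the coordinate vector is [-2, -3].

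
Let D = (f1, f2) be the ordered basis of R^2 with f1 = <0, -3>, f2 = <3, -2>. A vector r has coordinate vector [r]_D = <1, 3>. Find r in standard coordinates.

r = M [r]_D, where M has columns f1, f2.
Carrying out the matrix-vector product, r = <9, -9>.

<9, -9>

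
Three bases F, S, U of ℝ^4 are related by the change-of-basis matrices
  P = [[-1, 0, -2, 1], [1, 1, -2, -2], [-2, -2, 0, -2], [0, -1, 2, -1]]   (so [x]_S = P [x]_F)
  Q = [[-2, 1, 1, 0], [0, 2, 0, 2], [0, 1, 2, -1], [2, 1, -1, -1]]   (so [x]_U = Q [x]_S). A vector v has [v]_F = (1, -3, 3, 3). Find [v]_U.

Apply P to get S-coordinates (-4, -14, -2, 6), then Q to get U-coordinates.
The result is [v]_U = (-8, -16, -24, -26).

(-8, -16, -24, -26)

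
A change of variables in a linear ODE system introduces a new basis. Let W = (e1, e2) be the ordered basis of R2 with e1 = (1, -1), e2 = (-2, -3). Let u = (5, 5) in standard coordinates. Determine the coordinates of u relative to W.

(1, -2)

We seek scalars with c_1 e1 + c_2 e2 = u; equivalently solve M c = u where the columns of M are e1, e2.
System: c_1 - 2c_2 = 5, -c_1 - 3c_2 = 5; solving gives c_1 = 1, c_2 = -2.
Check: e1 - 2e2 = (5, 5).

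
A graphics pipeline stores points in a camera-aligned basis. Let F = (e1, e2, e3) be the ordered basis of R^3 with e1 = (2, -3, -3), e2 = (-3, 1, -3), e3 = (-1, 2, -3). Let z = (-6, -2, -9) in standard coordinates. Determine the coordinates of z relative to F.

(1, 3, -1)

Write z = c_1 e1 + ... + c_3 e3 and solve for the c_i.
Gaussian elimination on [M | z] yields c = (1, 3, -1).
Check: e1 + 3e2 - e3 = (-6, -2, -9).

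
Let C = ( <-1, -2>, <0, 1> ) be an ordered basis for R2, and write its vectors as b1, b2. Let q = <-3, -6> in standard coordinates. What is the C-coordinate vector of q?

We seek scalars with c_1 b1 + c_2 b2 = q; equivalently solve M c = q where the columns of M are b1, b2.
System: -c_1 + 0c_2 = -3, -2c_1 + c_2 = -6; solving gives c_1 = 3, c_2 = 0.
Check: 3b1 + 0·b2 = <-3, -6>.

<3, 0>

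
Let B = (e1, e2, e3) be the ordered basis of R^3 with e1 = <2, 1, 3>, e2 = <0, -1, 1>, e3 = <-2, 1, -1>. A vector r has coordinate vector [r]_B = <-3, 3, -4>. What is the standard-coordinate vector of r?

r = M [r]_B, where M has columns e1, ..., e3.
Carrying out the matrix-vector product, r = <2, -10, -2>.

<2, -10, -2>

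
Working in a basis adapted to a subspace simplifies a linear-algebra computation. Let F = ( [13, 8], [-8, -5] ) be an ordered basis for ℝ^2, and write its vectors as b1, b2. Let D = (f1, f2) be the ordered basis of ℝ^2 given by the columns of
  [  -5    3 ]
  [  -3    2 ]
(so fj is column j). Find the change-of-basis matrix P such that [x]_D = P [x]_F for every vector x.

Column j of P is [bj]_D, since P maps F-coordinates to D-coordinates.
Expressing b1 in D: b1 = -2f1 + f2, so column 1 of P is [-2, 1].
Doing the same for each bj gives P = [[-2, 1], [1, -1]].

[[-2, 1], [1, -1]]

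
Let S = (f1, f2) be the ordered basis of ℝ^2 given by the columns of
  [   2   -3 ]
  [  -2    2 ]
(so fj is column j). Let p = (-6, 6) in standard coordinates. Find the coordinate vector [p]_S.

[p]_S is the unique c with M c = p, where M has columns f1, f2.
System: 2c_1 - 3c_2 = -6, -2c_1 + 2c_2 = 6; solving gives c_1 = -3, c_2 = 0.
Check: -3f1 + 0·f2 = (-6, 6).

(-3, 0)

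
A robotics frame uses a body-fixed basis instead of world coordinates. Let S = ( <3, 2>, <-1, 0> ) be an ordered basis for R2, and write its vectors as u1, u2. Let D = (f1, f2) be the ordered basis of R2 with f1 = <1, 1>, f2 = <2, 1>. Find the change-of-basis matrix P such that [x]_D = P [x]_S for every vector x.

[[1, 1], [1, -1]]

Column j of P is [uj]_D, since P maps S-coordinates to D-coordinates.
Expressing u1 in D: u1 = f1 + f2, so column 1 of P is <1, 1>.
Doing the same for each uj gives P = [[1, 1], [1, -1]].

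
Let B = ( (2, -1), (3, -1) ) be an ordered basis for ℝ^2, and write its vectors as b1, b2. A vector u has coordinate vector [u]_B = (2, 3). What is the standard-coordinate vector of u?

(13, -5)

By definition u = 2b1 + 3b2.
Summing componentwise gives (13, -5).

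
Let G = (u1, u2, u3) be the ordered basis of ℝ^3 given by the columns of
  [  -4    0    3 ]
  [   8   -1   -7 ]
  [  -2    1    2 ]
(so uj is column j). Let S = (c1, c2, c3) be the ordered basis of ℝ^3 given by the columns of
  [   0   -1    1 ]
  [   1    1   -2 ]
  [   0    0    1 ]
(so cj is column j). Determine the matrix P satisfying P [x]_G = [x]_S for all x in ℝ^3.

Take x = uj: its G-coordinates are the j-th standard unit vector, so P e_j — column j of P — equals [uj]_S.
u1 = 2c1 + 2c2 - 2c3, giving column 1 = (2, 2, -2); repeating for each j gives P = [[2, 0, -2], [2, 1, -1], [-2, 1, 2]].

[[2, 0, -2], [2, 1, -1], [-2, 1, 2]]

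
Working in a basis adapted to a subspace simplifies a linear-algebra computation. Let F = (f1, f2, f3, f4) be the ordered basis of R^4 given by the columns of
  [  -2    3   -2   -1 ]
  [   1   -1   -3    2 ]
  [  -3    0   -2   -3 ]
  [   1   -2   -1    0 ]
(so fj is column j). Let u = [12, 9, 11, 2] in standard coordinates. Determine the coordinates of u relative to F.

[u]_F is the unique c with M c = u, where M has columns f1, ..., f4.
Gaussian elimination on [M | u] yields c = (0, 1, -4, -1).
Check: 0·f1 + f2 - 4f3 - f4 = [12, 9, 11, 2].

[0, 1, -4, -1]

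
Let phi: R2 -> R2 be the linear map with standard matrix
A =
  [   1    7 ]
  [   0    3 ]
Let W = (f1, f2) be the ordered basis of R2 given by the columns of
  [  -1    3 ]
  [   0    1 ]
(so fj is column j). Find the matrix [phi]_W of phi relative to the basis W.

Let P have columns f1, f2. Then [phi]_W = P^(-1) A P.
Here det P = -1, so P^(-1) is integer; computing A P first and then P^(-1)(A P) gives [[1, -1], [0, 3]].

[[1, -1], [0, 3]]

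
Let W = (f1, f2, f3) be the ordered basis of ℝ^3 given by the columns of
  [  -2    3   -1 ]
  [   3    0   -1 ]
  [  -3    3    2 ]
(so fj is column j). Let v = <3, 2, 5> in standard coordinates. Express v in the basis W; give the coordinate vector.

[v]_W is the unique c with M c = v, where M has columns f1, ..., f3.
Gaussian elimination on [M | v] yields c = (1, 2, 1).
Check: f1 + 2f2 + f3 = <3, 2, 5>.

<1, 2, 1>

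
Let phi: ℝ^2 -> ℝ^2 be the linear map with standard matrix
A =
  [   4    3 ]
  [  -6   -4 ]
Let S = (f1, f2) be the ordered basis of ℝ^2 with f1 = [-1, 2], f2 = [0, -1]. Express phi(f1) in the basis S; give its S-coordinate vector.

Column 1 of [phi]_S is the S-coordinate vector of phi(f1).
In standard coordinates phi(f1) = A f1 = [2, -2].
Converting to S: [2, -2] = -2f1 - 2f2, so the coordinate vector is [-2, -2].

[-2, -2]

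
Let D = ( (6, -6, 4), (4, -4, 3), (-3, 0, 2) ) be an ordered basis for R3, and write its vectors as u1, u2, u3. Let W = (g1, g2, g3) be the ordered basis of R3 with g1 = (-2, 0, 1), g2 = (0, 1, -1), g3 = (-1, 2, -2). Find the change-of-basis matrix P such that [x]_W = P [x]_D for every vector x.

Take x = uj: its D-coordinates are the j-th standard unit vector, so P e_j — column j of P — equals [uj]_W.
u1 = -2g1 - 2g2 - 2g3, giving column 1 = (-2, -2, -2); repeating for each j gives P = [[-2, -1, 2], [-2, 0, 2], [-2, -2, -1]].

[[-2, -1, 2], [-2, 0, 2], [-2, -2, -1]]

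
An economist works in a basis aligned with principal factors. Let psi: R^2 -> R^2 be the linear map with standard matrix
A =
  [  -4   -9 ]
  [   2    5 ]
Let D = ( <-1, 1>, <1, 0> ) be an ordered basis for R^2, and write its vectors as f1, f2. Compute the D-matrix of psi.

[[3, 2], [-2, -2]]

The j-th column of [psi]_D is [psi(fj)]_D.
psi(f1) = A f1 = <-5, 3> = 3f1 - 2f2, so column 1 is <3, -2>.
Repeating for f2 and assembling the columns gives [[3, 2], [-2, -2]].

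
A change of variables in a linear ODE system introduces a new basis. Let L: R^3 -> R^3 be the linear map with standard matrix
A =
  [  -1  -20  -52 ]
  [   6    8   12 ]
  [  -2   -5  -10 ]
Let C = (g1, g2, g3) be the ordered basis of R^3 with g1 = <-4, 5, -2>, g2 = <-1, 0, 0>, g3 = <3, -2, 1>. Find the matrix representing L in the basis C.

[[-2, -2, 2], [-3, 1, 1], [-1, -2, -2]]

With P the matrix whose columns are g1, ..., g3, [L]_C = P^(-1) A P.
Column by column: L(g1) = A g1 = <8, -8, 3>; its C-coordinates <-2, -3, -1> give column 1.
Continuing for each basis vector yields [L]_C = [[-2, -2, 2], [-3, 1, 1], [-1, -2, -2]].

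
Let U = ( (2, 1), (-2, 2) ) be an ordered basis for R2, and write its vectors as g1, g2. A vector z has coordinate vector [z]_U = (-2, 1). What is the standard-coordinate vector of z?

z = M [z]_U, where M has columns g1, g2.
Carrying out the matrix-vector product, z = (-6, 0).

(-6, 0)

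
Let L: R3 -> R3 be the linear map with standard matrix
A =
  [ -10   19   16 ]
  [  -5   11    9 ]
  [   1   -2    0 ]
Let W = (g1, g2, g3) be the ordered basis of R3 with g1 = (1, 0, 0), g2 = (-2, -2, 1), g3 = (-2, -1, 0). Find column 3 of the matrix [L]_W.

(3, 0, 1)

Column 3 of [L]_W is the W-coordinate vector of L(g3).
In standard coordinates L(g3) = A g3 = (1, -1, 0).
Converting to W: (1, -1, 0) = 3g1 + 0·g2 + g3, so the coordinate vector is (3, 0, 1).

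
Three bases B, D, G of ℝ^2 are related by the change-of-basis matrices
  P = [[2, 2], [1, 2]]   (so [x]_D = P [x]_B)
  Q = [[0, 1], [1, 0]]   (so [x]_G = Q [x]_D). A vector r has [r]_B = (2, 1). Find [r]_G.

Apply P to get D-coordinates (6, 4), then Q to get G-coordinates.
The result is [r]_G = (4, 6).

(4, 6)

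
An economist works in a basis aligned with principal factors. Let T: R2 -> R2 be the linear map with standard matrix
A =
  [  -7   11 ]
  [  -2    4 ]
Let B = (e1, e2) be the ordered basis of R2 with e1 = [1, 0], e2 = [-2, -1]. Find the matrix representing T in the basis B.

With P the matrix whose columns are e1, e2, [T]_B = P^(-1) A P.
Column by column: T(e1) = A e1 = [-7, -2]; its B-coordinates [-3, 2] give column 1.
Continuing for each basis vector yields [T]_B = [[-3, 3], [2, 0]].

[[-3, 3], [2, 0]]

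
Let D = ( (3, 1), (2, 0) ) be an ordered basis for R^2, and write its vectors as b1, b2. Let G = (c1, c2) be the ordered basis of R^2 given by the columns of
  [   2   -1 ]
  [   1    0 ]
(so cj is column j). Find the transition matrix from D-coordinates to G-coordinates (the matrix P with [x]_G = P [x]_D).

[[1, 0], [-1, -2]]

Column j of P is [bj]_G, since P maps D-coordinates to G-coordinates.
Expressing b1 in G: b1 = c1 - c2, so column 1 of P is (1, -1).
Doing the same for each bj gives P = [[1, 0], [-1, -2]].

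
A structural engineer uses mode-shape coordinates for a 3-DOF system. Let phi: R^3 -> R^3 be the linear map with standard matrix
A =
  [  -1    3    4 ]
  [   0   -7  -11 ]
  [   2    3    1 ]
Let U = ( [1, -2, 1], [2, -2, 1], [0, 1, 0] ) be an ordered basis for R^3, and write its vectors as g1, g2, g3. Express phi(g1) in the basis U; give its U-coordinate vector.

[-3, 0, -3]

Compute phi(g1) = A g1 = [-3, 3, -3] in standard coordinates.
Then write this in U-coordinates: solve for y in y_1 g1 + ... + y_3 g3 = [-3, 3, -3].
This gives y = [-3, 0, -3], which is column 1 of [phi]_U.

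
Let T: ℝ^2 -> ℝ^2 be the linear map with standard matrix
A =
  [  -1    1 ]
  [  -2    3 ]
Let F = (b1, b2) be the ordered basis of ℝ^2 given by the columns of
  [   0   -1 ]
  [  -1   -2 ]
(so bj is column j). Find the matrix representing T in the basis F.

[[1, 2], [1, 1]]

With P the matrix whose columns are b1, b2, [T]_F = P^(-1) A P.
Column by column: T(b1) = A b1 = [-1, -3]; its F-coordinates [1, 1] give column 1.
Continuing for each basis vector yields [T]_F = [[1, 2], [1, 1]].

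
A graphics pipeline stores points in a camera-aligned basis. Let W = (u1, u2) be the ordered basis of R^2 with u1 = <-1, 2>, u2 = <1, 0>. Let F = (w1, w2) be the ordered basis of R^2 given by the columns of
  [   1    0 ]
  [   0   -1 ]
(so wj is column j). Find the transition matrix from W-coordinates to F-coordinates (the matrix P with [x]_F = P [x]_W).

Take x = uj: its W-coordinates are the j-th standard unit vector, so P e_j — column j of P — equals [uj]_F.
u1 = -w1 - 2w2, giving column 1 = <-1, -2>; repeating for each j gives P = [[-1, 1], [-2, 0]].

[[-1, 1], [-2, 0]]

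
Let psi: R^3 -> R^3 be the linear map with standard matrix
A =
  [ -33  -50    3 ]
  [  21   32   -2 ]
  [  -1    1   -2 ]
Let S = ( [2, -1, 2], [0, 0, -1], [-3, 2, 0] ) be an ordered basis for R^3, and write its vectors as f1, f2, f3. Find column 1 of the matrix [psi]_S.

[-2, 3, 2]

Column 1 of [psi]_S is the S-coordinate vector of psi(f1).
In standard coordinates psi(f1) = A f1 = [-10, 6, -7].
Converting to S: [-10, 6, -7] = -2f1 + 3f2 + 2f3, so the coordinate vector is [-2, 3, 2].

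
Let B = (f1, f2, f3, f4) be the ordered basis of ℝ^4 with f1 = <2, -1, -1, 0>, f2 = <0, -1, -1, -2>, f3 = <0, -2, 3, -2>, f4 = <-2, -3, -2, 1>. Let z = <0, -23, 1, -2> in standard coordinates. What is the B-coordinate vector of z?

We seek scalars with c_1 f1 + ... + c_4 f4 = z; equivalently solve M c = z where the columns of M are f1, ..., f4.
Gaussian elimination on [M | z] yields c = (4, -1, 4, 4).
Check: 4f1 - f2 + 4f3 + 4f4 = <0, -23, 1, -2>.

<4, -1, 4, 4>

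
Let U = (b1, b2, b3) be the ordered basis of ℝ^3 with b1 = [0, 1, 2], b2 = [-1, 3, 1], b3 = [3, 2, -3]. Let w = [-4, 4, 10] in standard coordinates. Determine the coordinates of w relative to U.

We seek scalars with c_1 b1 + ... + c_3 b3 = w; equivalently solve M c = w where the columns of M are b1, ..., b3.
Row-reducing the augmented matrix [M | w] gives c = (3, 1, -1).
Check: 3b1 + b2 - b3 = [-4, 4, 10].

[3, 1, -1]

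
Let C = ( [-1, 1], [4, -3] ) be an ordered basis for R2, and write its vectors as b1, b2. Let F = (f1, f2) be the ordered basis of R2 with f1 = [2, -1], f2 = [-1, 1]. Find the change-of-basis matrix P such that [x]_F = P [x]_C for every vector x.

Column j of P is [bj]_F, since P maps C-coordinates to F-coordinates.
Expressing b1 in F: b1 = 0·f1 + f2, so column 1 of P is [0, 1].
Doing the same for each bj gives P = [[0, 1], [1, -2]].

[[0, 1], [1, -2]]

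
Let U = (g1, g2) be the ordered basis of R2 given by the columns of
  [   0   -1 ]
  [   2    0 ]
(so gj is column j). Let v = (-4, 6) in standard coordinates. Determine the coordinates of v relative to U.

[v]_U is the unique c with M c = v, where M has columns g1, g2.
System: 0c_1 - c_2 = -4, 2c_1 + 0c_2 = 6; solving gives c_1 = 3, c_2 = 4.
Check: 3g1 + 4g2 = (-4, 6).

(3, 4)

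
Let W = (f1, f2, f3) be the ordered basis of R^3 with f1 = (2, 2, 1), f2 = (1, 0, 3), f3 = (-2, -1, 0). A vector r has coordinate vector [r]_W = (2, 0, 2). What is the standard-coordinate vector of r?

(0, 2, 2)

r = M [r]_W, where M has columns f1, ..., f3.
Carrying out the matrix-vector product, r = (0, 2, 2).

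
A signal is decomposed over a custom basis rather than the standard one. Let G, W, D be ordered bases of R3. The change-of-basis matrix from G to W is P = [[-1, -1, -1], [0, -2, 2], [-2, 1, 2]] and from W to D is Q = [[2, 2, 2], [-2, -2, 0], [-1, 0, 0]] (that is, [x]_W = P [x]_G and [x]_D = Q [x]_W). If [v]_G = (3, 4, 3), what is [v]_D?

(-16, 24, 10)

Apply P to get W-coordinates (-10, -2, 4), then Q to get D-coordinates.
The result is [v]_D = (-16, 24, 10).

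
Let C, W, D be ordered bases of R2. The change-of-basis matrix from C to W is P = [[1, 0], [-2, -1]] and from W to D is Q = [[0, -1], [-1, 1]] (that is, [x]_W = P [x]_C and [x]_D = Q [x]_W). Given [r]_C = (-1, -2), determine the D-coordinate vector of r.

(-4, 5)

Apply P to get W-coordinates (-1, 4), then Q to get D-coordinates.
The result is [r]_D = (-4, 5).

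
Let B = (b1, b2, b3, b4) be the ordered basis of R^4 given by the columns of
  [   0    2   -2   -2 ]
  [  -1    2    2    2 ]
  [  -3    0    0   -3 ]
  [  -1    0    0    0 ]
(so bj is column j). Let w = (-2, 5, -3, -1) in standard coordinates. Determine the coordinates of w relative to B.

[w]_B is the unique c with M c = w, where M has columns b1, ..., b4.
Solving this 4x4 system gives c = (1, 1, 2, 0).
Check: b1 + b2 + 2b3 + 0·b4 = (-2, 5, -3, -1).

(1, 1, 2, 0)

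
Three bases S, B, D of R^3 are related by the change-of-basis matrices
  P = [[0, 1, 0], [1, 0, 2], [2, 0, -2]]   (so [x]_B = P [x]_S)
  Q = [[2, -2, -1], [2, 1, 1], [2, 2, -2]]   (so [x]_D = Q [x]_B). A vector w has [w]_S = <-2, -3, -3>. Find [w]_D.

<8, -12, -26>

First [w]_B = P [w]_S = <-3, -8, 2>.
Then [w]_D = Q [w]_B = <8, -12, -26>.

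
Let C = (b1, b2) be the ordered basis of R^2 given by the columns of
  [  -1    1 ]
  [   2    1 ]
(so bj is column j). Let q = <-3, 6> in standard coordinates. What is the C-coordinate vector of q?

<3, 0>

[q]_C is the unique c with M c = q, where M has columns b1, b2.
System: -c_1 + c_2 = -3, 2c_1 + c_2 = 6; solving gives c_1 = 3, c_2 = 0.
Check: 3b1 + 0·b2 = <-3, 6>.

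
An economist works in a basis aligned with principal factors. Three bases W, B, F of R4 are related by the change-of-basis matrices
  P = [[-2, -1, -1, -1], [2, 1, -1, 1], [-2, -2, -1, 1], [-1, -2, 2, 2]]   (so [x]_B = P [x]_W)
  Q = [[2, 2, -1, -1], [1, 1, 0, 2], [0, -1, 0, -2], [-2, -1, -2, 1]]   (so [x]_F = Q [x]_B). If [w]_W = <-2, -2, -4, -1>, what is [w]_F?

Apply P to get B-coordinates <11, -3, 11, -4>, then Q to get F-coordinates.
The result is [w]_F = <9, 0, 11, -45>.

<9, 0, 11, -45>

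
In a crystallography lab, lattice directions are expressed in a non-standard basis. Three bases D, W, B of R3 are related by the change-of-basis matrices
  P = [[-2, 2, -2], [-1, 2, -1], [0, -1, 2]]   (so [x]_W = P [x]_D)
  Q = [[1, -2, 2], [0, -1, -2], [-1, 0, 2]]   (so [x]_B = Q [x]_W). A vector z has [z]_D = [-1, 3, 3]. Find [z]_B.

[0, -10, 4]

Apply P to get W-coordinates [2, 4, 3], then Q to get B-coordinates.
The result is [z]_B = [0, -10, 4].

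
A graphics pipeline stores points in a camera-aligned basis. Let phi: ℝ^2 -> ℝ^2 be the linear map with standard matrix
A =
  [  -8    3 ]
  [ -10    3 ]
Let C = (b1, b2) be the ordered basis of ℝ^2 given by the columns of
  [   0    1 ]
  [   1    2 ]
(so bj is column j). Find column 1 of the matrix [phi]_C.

Compute phi(b1) = A b1 = [3, 3] in standard coordinates.
Then write this in C-coordinates: solve for y in y_1 b1 + y_2 b2 = [3, 3].
This gives y = [-3, 3], which is column 1 of [phi]_C.

[-3, 3]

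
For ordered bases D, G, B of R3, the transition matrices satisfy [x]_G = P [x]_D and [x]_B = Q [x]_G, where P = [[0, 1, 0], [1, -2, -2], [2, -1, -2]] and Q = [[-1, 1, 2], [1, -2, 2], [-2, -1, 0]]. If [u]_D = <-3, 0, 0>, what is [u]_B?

<-15, -6, 3>

Apply P to get G-coordinates <0, -3, -6>, then Q to get B-coordinates.
The result is [u]_B = <-15, -6, 3>.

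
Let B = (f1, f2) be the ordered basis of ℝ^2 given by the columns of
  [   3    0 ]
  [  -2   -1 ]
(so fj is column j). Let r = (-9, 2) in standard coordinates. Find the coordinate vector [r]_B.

Write r = c_1 f1 + c_2 f2 and solve for the c_i.
System: 3c_1 + 0c_2 = -9, -2c_1 - c_2 = 2; solving gives c_1 = -3, c_2 = 4.
Check: -3f1 + 4f2 = (-9, 2).

(-3, 4)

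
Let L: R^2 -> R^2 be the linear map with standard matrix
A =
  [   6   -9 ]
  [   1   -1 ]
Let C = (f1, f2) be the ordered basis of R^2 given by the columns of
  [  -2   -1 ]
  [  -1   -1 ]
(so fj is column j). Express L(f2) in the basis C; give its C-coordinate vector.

[-3, 3]

Column 2 of [L]_C is the C-coordinate vector of L(f2).
In standard coordinates L(f2) = A f2 = [3, 0].
Converting to C: [3, 0] = -3f1 + 3f2, so the coordinate vector is [-3, 3].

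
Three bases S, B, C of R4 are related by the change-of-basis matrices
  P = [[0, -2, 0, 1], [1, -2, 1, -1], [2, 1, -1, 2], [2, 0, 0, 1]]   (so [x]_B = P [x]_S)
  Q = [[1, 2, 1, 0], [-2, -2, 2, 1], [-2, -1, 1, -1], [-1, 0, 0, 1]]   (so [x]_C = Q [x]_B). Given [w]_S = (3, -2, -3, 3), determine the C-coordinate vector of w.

Composing the changes, [w]_C = Q P [w]_S.
Q P = [[4, -5, 1, 1], [4, 10, -4, 5], [-1, 7, -2, 0], [2, 2, 0, 0]]; applying this to (3, -2, -3, 3) gives (22, 19, -11, 2).

(22, 19, -11, 2)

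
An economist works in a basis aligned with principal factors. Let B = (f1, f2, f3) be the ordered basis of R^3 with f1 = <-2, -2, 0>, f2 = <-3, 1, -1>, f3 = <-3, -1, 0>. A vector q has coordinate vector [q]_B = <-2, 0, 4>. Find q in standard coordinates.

The coordinates say q = -2f1 + 0·f2 + 4f3; adding the scaled basis vectors gives <-8, 0, 0>.

<-8, 0, 0>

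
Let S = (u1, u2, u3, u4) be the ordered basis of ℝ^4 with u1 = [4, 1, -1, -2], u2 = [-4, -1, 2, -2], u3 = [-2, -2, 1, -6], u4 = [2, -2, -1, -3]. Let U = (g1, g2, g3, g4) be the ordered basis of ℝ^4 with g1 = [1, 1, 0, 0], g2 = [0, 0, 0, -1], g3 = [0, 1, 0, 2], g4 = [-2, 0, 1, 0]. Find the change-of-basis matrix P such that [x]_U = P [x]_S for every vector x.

[[2, 0, 0, 0], [0, 0, 2, -1], [-1, -1, -2, -2], [-1, 2, 1, -1]]

Column j of P is [uj]_U, since P maps S-coordinates to U-coordinates.
Expressing u1 in U: u1 = 2g1 + 0·g2 - g3 - g4, so column 1 of P is [2, 0, -1, -1].
Doing the same for each uj gives P = [[2, 0, 0, 0], [0, 0, 2, -1], [-1, -1, -2, -2], [-1, 2, 1, -1]].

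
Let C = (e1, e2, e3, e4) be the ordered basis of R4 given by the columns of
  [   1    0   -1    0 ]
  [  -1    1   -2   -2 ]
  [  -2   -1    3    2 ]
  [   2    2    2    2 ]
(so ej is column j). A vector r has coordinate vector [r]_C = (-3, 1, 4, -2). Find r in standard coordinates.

The coordinates say r = -3e1 + e2 + 4e3 - 2e4; adding the scaled basis vectors gives (-7, 0, 13, 0).

(-7, 0, 13, 0)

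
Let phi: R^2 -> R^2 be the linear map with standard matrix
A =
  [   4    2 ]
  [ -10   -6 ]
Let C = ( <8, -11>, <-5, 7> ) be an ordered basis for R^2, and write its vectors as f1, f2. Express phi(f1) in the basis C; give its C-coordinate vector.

Compute phi(f1) = A f1 = <10, -14> in standard coordinates.
Then write this in C-coordinates: solve for y in y_1 f1 + y_2 f2 = <10, -14>.
This gives y = <0, -2>, which is column 1 of [phi]_C.

<0, -2>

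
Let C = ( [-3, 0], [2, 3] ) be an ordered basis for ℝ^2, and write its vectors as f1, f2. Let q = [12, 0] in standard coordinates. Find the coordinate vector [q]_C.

[q]_C is the unique c with M c = q, where M has columns f1, f2.
System: -3c_1 + 2c_2 = 12, 0c_1 + 3c_2 = 0; solving gives c_1 = -4, c_2 = 0.
Check: -4f1 + 0·f2 = [12, 0].

[-4, 0]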